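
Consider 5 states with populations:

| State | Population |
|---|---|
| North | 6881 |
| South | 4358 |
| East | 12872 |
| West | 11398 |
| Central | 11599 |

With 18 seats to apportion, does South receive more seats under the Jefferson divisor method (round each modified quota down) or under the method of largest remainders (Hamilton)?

Jefferson: North 3, South 1, East 5, West 4, Central 5.
Hamilton: North 3, South 2, East 5, West 4, Central 4.
South gets 1 under Jefferson and 2 under Hamilton.

Hamilton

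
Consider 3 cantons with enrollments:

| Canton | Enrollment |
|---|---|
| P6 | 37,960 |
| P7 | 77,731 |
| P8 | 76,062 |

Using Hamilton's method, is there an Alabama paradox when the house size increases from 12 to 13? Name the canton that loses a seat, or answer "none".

none

At 12 seats: P6 2, P7 5, P8 5.
At 13 seats: P6 3, P7 5, P8 5.
No canton's allocation decreased.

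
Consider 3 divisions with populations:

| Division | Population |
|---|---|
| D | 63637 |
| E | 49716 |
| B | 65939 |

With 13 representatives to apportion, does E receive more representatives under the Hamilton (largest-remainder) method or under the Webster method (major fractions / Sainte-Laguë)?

Hamilton: D 5, E 3, B 5.
Webster: D 4, E 4, B 5.
E gets 3 under Hamilton and 4 under Webster.

Webster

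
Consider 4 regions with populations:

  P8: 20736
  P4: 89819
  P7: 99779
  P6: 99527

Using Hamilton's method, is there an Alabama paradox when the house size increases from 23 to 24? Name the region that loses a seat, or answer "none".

P8

At 23 seats: P8 2, P4 7, P7 7, P6 7.
At 24 seats: P8 1, P4 7, P7 8, P6 8.
P8 drops from 2 to 1.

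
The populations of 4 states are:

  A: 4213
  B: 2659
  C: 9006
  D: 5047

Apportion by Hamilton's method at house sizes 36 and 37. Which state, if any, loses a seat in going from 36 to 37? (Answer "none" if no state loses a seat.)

none

At 36 seats: A 7, B 5, C 15, D 9.
At 37 seats: A 7, B 5, C 16, D 9.
No state's allocation decreased.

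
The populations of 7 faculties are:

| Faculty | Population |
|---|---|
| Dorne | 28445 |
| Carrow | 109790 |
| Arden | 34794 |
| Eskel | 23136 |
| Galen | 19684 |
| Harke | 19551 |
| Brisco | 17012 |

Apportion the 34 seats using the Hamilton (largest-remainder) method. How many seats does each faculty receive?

Standard divisor: 252412 ÷ 34 ≈ 7423.882.
Standard quotas: Dorne 3.8316, Carrow 14.7888, Arden 4.6868, Eskel 3.1164, Galen 2.6514, Harke 2.6335, Brisco 2.2915.
Lower quotas: Dorne 3, Carrow 14, Arden 4, Eskel 3, Galen 2, Harke 2, Brisco 2 (sum 30, leaving 4 seats).
Remainders in descending order: Dorne 0.8316, Carrow 0.7888, Arden 0.6868, Galen 0.6514, Harke 0.6335, Brisco 0.2915, Eskel 0.1164.
Largest remainders: Dorne, Carrow, Arden, Galen receive the extra seats.

Dorne 4; Carrow 15; Arden 5; Eskel 3; Galen 3; Harke 2; Brisco 2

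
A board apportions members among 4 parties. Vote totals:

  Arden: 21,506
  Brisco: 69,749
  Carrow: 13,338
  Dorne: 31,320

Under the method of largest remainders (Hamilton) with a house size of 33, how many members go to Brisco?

The standard divisor is 135913/33 ≈ 4118.576.
Standard quotas: Arden 5.2217, Brisco 16.9352, Carrow 3.2385, Dorne 7.6046.
Lower quotas: Arden 5, Brisco 16, Carrow 3, Dorne 7 (sum 31, leaving 2 seats).
Remainders in descending order: Brisco 0.9352, Dorne 0.6046, Carrow 0.2385, Arden 0.2217.
Largest remainders: Brisco, Dorne receive the extra seats.
Brisco receives 17.

17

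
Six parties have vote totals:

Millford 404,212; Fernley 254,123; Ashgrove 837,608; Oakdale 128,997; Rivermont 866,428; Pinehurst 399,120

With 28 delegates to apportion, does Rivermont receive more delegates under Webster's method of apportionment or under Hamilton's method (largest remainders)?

Webster

Webster: Millford 4, Fernley 2, Ashgrove 8, Oakdale 1, Rivermont 9, Pinehurst 4.
Hamilton: Millford 4, Fernley 3, Ashgrove 8, Oakdale 1, Rivermont 8, Pinehurst 4.
Rivermont gets 9 under Webster and 8 under Hamilton.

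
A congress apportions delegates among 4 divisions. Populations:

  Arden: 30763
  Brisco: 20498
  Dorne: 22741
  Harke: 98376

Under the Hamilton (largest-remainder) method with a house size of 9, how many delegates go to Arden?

Total 172378; standard divisor 172378/9 ≈ 19153.111.
Standard quotas: Arden 1.6062, Brisco 1.0702, Dorne 1.1873, Harke 5.1363.
Lower quotas: Arden 1, Brisco 1, Dorne 1, Harke 5 (sum 8, leaving 1 seat).
Remainders in descending order: Arden 0.6062, Dorne 0.1873, Harke 0.1363, Brisco 0.0702.
Largest remainder: Arden receives the extra seat.
Arden receives 2.

2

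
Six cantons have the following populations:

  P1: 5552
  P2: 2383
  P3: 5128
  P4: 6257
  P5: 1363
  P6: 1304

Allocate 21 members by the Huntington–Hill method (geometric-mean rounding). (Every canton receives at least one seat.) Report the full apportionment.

With divisor 993: modified quotas P1 5.591, P2 2.400, P3 5.164, P4 6.301, P5 1.373, P6 1.313.
Geometric-mean thresholds: P1 √(5·6)=5.477, P2 √(2·3)=2.449, P3 √(5·6)=5.477, P4 √(6·7)=6.481, P5 √(1·2)=1.414, P6 √(1·2)=1.414.
Each quota rounded against its threshold gives P1 6, P2 2, P3 5, P4 6, P5 1, P6 1 (total 21).

P1 6, P2 2, P3 5, P4 6, P5 1, P6 1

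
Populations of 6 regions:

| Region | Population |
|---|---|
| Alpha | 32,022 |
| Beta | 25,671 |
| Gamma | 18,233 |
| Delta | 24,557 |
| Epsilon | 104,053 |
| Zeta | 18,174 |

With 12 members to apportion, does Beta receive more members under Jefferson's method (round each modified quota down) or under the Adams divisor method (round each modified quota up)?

Adams

Jefferson: Alpha 2, Beta 1, Gamma 1, Delta 1, Epsilon 6, Zeta 1.
Adams: Alpha 2, Beta 2, Gamma 1, Delta 1, Epsilon 5, Zeta 1.
Beta gets 1 under Jefferson and 2 under Adams.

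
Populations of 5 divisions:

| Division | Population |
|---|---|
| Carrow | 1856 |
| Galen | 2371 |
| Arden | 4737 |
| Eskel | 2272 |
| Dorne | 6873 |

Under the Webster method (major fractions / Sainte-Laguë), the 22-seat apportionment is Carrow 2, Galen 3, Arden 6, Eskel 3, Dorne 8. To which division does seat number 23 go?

Dorne

Priority for the next seat is population ÷ (current seats + 0.5).
Priorities: Carrow 742.400, Galen 677.429, Arden 728.769, Eskel 649.143, Dorne 808.588.
Highest priority: Dorne.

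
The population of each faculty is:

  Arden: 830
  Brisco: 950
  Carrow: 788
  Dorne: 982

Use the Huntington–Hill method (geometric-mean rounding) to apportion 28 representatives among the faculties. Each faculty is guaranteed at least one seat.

With divisor 128: modified quotas Arden 6.484, Brisco 7.422, Carrow 6.156, Dorne 7.672.
Geometric-mean thresholds: Arden √(6·7)=6.481, Brisco √(7·8)=7.483, Carrow √(6·7)=6.481, Dorne √(7·8)=7.483.
Each quota rounded against its threshold gives Arden 7, Brisco 7, Carrow 6, Dorne 8 (total 28).

Arden 7, Brisco 7, Carrow 6, Dorne 8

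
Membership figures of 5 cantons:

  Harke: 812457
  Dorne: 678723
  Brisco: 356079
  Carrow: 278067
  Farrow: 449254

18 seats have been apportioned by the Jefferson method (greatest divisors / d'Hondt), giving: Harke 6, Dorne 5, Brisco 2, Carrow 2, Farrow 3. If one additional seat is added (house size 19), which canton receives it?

Brisco

Priority for the next seat is population ÷ (current seats + 1).
Priorities: Harke 116065.286, Dorne 113120.500, Brisco 118693.000, Carrow 92689.000, Farrow 112313.500.
Highest priority: Brisco.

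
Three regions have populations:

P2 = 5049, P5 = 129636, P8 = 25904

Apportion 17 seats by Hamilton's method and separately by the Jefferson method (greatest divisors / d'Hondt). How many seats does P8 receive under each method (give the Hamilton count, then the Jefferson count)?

3 and 2

Hamilton: P2 0, P5 14, P8 3.
Jefferson: P2 0, P5 15, P8 2.
P8 gets 3 under Hamilton and 2 under Jefferson.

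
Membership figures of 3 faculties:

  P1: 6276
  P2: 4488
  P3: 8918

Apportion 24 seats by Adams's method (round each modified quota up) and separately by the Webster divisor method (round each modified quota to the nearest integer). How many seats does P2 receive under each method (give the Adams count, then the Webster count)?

Adams: P1 8, P2 6, P3 10.
Webster: P1 8, P2 5, P3 11.
P2 gets 6 under Adams and 5 under Webster.

6 and 5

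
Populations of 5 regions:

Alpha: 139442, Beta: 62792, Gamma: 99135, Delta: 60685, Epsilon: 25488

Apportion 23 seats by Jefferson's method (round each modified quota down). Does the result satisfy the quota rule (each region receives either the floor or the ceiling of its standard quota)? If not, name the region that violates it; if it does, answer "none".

none

Standard quotas: Alpha 8.276, Beta 3.727, Gamma 5.884, Delta 3.602, Epsilon 1.513.
Jefferson allocation: Alpha 9, Beta 4, Gamma 6, Delta 3, Epsilon 1.
Every allocation lies between the lower and upper quota.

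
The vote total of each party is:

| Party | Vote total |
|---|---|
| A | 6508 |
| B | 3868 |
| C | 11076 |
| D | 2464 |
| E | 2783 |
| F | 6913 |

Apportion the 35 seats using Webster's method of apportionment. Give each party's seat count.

Standard divisor 33612/35 ≈ 960.343; standard quotas: A 6.777, B 4.028, C 11.533, D 2.566, E 2.898, F 7.198.
Rounding to the nearest integer gives 7, 4, 12, 3, 3, 7 = 36 seats, so the divisor must be adjusted.
With modified divisor 970: modified quotas A 6.709, B 3.988, C 11.419, D 2.540, E 2.869, F 7.127.
Rounding to the nearest integer: A 7, B 4, C 11, D 3, E 3, F 7 (total 35).

A 7, B 4, C 11, D 3, E 3, F 7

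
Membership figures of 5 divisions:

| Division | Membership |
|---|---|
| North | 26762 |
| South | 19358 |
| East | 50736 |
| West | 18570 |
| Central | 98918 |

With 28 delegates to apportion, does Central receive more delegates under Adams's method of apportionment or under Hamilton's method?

Adams: North 4, South 3, East 6, West 3, Central 12.
Hamilton: North 3, South 3, East 7, West 2, Central 13.
Central gets 12 under Adams and 13 under Hamilton.

Hamilton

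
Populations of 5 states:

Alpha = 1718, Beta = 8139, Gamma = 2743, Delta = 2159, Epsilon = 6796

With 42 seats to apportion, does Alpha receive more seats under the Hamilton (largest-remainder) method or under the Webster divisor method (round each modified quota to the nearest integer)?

Hamilton

Hamilton: Alpha 4, Beta 16, Gamma 5, Delta 4, Epsilon 13.
Webster: Alpha 3, Beta 16, Gamma 5, Delta 4, Epsilon 14.
Alpha gets 4 under Hamilton and 3 under Webster.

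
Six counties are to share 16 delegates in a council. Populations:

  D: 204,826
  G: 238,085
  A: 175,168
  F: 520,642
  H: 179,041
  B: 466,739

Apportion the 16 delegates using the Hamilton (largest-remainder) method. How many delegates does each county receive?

Total 1784501; standard divisor 1784501/16 ≈ 111531.312.
Standard quotas: D 1.8365, G 2.1347, A 1.5706, F 4.6681, H 1.6053, B 4.1848.
Lower quotas: D 1, G 2, A 1, F 4, H 1, B 4 (sum 13, leaving 3 seats).
Remainders in descending order: D 0.8365, F 0.6681, H 0.6053, A 0.5706, B 0.1848, G 0.1347.
Largest remainders: D, F, H receive the extra seats.

D: 2; G: 2; A: 1; F: 5; H: 2; B: 4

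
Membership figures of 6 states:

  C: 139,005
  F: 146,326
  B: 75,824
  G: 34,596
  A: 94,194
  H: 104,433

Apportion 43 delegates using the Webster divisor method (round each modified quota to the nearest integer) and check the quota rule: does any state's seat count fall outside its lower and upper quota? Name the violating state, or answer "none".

none

Standard quotas: C 10.056, F 10.586, B 5.485, G 2.503, A 6.814, H 7.555.
Webster allocation: C 10, F 11, B 5, G 2, A 7, H 8.
Every allocation lies between the lower and upper quota.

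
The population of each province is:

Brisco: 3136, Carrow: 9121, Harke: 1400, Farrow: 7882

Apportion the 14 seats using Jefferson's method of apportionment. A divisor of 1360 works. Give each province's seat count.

With modified divisor 1360: modified quotas Brisco 2.306, Carrow 6.707, Harke 1.029, Farrow 5.796.
Rounding down: Brisco 2, Carrow 6, Harke 1, Farrow 5 (total 14).

Brisco: 2, Carrow: 6, Harke: 1, Farrow: 5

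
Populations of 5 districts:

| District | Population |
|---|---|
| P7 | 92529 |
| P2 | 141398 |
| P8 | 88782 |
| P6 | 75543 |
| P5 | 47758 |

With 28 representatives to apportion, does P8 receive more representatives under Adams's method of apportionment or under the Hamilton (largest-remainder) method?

Adams

Adams: P7 6, P2 8, P8 6, P6 5, P5 3.
Hamilton: P7 6, P2 9, P8 5, P6 5, P5 3.
P8 gets 6 under Adams and 5 under Hamilton.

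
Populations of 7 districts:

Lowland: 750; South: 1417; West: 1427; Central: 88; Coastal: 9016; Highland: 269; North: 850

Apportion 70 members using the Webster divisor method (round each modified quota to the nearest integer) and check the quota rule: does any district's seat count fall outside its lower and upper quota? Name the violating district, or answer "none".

Standard quotas: Lowland 3.800, South 7.179, West 7.229, Central 0.446, Coastal 45.677, Highland 1.363, North 4.306.
Webster allocation: Lowland 4, South 7, West 7, Central 0, Coastal 47, Highland 1, North 4.
Coastal has quota 45.677 (lower 45, upper 46) but receives 47 — outside the quota interval.

Coastal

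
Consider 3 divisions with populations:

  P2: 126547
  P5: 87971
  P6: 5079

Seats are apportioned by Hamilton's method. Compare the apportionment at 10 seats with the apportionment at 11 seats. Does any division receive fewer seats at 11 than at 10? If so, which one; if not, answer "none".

At 10 seats: P2 6, P5 4, P6 0.
At 11 seats: P2 6, P5 5, P6 0.
No division's allocation decreased.

none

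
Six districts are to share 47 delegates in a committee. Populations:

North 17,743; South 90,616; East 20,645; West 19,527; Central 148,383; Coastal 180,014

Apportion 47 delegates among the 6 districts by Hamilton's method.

North: 2; South: 9; East: 2; West: 2; Central: 14; Coastal: 18

The standard divisor is 476928/47 ≈ 10147.404.
Standard quotas: North 1.7485, South 8.9300, East 2.0345, West 1.9243, Central 14.6228, Coastal 17.7399.
Lower quotas: North 1, South 8, East 2, West 1, Central 14, Coastal 17 (sum 43, leaving 4 seats).
Remainders in descending order: South 0.9300, West 0.9243, North 0.7485, Coastal 0.7399, Central 0.6228, East 0.0345.
The surplus seats go to South, West, North, Coastal.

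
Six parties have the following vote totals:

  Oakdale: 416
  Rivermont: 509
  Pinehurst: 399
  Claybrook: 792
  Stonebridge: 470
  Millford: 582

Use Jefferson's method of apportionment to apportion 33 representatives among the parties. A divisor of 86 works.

Oakdale 4, Rivermont 5, Pinehurst 4, Claybrook 9, Stonebridge 5, Millford 6

With modified divisor 86: modified quotas Oakdale 4.837, Rivermont 5.919, Pinehurst 4.640, Claybrook 9.209, Stonebridge 5.465, Millford 6.767.
Rounding down: Oakdale 4, Rivermont 5, Pinehurst 4, Claybrook 9, Stonebridge 5, Millford 6 (total 33).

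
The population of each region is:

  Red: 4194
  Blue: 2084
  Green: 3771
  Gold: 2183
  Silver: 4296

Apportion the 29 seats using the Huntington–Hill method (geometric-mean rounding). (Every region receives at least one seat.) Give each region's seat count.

Red=7, Blue=4, Green=7, Gold=4, Silver=7

With divisor 578: modified quotas Red 7.256, Blue 3.606, Green 6.524, Gold 3.777, Silver 7.433.
Geometric-mean thresholds: Red √(7·8)=7.483, Blue √(3·4)=3.464, Green √(6·7)=6.481, Gold √(3·4)=3.464, Silver √(7·8)=7.483.
Each quota rounded against its threshold gives Red 7, Blue 4, Green 7, Gold 4, Silver 7 (total 29).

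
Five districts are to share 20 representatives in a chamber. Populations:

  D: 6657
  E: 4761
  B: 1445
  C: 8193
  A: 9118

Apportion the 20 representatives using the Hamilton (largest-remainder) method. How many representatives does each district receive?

D 4, E 3, B 1, C 6, A 6

Total 30174; standard divisor 30174/20 ≈ 1508.7.
Standard quotas: D 4.4124, E 3.1557, B 0.9578, C 5.4305, A 6.0436.
Lower quotas: D 4, E 3, B 0, C 5, A 6 (sum 18, leaving 2 seats).
Remainders in descending order: B 0.9578, C 0.4305, D 0.4124, E 0.1557, A 0.0436.
Largest remainders: B, C receive the extra seats.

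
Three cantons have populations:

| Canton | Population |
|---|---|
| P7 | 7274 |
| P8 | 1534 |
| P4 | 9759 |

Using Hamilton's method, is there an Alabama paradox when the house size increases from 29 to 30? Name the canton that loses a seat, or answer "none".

At 29 seats: P7 11, P8 3, P4 15.
At 30 seats: P7 12, P8 2, P4 16.
P8 drops from 3 to 2.

P8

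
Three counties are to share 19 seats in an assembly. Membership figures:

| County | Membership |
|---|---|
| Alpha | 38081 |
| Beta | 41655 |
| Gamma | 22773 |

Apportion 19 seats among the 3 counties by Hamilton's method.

Alpha: 7; Beta: 8; Gamma: 4

Total 102509; standard divisor 102509/19 ≈ 5395.211.
Standard quotas: Alpha 7.0583, Beta 7.7207, Gamma 4.2210.
Lower quotas: Alpha 7, Beta 7, Gamma 4 (sum 18, leaving 1 seat).
Remainders in descending order: Beta 0.7207, Gamma 0.2210, Alpha 0.0583.
The surplus seat goes to Beta.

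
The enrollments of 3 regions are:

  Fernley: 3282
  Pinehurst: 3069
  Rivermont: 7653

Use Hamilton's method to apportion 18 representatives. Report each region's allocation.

Standard divisor: 14004 ÷ 18 = 778.
Standard quotas: Fernley 4.2185, Pinehurst 3.9447, Rivermont 9.8368.
Lower quotas: Fernley 4, Pinehurst 3, Rivermont 9 (sum 16, leaving 2 seats).
Remainders in descending order: Pinehurst 0.9447, Rivermont 0.8368, Fernley 0.2185.
Largest remainders: Pinehurst, Rivermont receive the extra seats.

Fernley 4, Pinehurst 4, Rivermont 10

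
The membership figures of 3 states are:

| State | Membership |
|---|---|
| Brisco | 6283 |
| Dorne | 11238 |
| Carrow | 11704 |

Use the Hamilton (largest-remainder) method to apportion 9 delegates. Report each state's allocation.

Brisco 2; Dorne 3; Carrow 4

Standard divisor: 29225 ÷ 9 ≈ 3247.222.
Standard quotas: Brisco 1.9349, Dorne 3.4608, Carrow 3.6043.
Lower quotas: Brisco 1, Dorne 3, Carrow 3 (sum 7, leaving 2 seats).
Remainders in descending order: Brisco 0.9349, Carrow 0.6043, Dorne 0.4608.
The surplus seats go to Brisco, Carrow.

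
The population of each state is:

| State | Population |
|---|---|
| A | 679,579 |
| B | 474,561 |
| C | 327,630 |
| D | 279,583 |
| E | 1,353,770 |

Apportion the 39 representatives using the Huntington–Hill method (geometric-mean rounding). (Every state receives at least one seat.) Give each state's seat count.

With divisor 80399: modified quotas A 8.453, B 5.903, C 4.075, D 3.477, E 16.838.
Geometric-mean thresholds: A √(8·9)=8.485, B √(5·6)=5.477, C √(4·5)=4.472, D √(3·4)=3.464, E √(16·17)=16.492.
Each quota rounded against its threshold gives A 8, B 6, C 4, D 4, E 17 (total 39).

A: 8, B: 6, C: 4, D: 4, E: 17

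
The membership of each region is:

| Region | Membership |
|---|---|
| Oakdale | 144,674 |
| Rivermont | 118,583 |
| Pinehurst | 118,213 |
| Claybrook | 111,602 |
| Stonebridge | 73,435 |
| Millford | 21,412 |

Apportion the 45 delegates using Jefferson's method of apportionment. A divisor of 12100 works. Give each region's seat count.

Oakdale 11; Rivermont 9; Pinehurst 9; Claybrook 9; Stonebridge 6; Millford 1

With modified divisor 12100: modified quotas Oakdale 11.957, Rivermont 9.800, Pinehurst 9.770, Claybrook 9.223, Stonebridge 6.069, Millford 1.770.
Rounding down: Oakdale 11, Rivermont 9, Pinehurst 9, Claybrook 9, Stonebridge 6, Millford 1 (total 45).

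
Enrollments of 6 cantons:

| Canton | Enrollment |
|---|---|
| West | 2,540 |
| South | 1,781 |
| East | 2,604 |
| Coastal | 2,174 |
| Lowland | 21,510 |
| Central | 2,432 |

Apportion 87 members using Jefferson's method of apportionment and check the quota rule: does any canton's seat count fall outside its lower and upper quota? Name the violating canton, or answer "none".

Standard quotas: West 6.688, South 4.690, East 6.857, Coastal 5.724, Lowland 56.638, Central 6.404.
Jefferson allocation: West 6, South 4, East 7, Coastal 5, Lowland 59, Central 6.
Lowland has quota 56.638 (lower 56, upper 57) but receives 59 — outside the quota interval.

Lowland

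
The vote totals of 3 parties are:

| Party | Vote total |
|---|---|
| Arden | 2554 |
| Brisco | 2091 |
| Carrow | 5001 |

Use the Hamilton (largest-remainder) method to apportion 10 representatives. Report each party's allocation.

Total 9646; standard divisor 9646/10 ≈ 964.6.
Standard quotas: Arden 2.6477, Brisco 2.1677, Carrow 5.1845.
Lower quotas: Arden 2, Brisco 2, Carrow 5 (sum 9, leaving 1 seat).
Remainders in descending order: Arden 0.6477, Carrow 0.1845, Brisco 0.1677.
The surplus seat goes to Arden.

Arden: 3, Brisco: 2, Carrow: 5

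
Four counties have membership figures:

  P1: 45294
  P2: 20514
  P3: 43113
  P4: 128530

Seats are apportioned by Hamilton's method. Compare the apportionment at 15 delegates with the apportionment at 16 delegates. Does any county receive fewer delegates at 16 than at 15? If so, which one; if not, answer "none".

At 15 seats: P1 3, P2 1, P3 3, P4 8.
At 16 seats: P1 3, P2 1, P3 3, P4 9.
No county's allocation decreased.

none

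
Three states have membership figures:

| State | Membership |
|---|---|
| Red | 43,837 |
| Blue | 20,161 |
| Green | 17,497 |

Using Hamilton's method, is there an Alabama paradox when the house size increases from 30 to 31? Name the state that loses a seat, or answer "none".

Green

At 30 seats: Red 16, Blue 7, Green 7.
At 31 seats: Red 17, Blue 8, Green 6.
Green drops from 7 to 6.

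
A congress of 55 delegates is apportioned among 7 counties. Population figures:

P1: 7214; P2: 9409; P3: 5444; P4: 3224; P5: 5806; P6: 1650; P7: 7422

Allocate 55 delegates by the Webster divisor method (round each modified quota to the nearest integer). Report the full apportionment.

P1=10, P2=13, P3=8, P4=4, P5=8, P6=2, P7=10

Standard divisor 40169/55 ≈ 730.345; standard quotas: P1 9.878, P2 12.883, P3 7.454, P4 4.414, P5 7.950, P6 2.259, P7 10.162.
Rounding to the nearest integer gives 10, 13, 7, 4, 8, 2, 10 = 54 seats, so the divisor must be adjusted.
With modified divisor 720: modified quotas P1 10.019, P2 13.068, P3 7.561, P4 4.478, P5 8.064, P6 2.292, P7 10.308.
Rounding to the nearest integer: P1 10, P2 13, P3 8, P4 4, P5 8, P6 2, P7 10 (total 55).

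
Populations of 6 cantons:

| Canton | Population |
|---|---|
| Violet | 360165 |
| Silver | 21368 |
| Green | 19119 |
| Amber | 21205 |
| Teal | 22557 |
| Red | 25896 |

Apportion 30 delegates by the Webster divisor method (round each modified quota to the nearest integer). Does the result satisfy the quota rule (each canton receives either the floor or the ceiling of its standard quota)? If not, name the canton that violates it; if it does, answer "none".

Standard quotas: Violet 22.974, Silver 1.363, Green 1.220, Amber 1.353, Teal 1.439, Red 1.652.
Webster allocation: Violet 24, Silver 1, Green 1, Amber 1, Teal 1, Red 2.
Violet has quota 22.974 (lower 22, upper 23) but receives 24 — outside the quota interval.

Violet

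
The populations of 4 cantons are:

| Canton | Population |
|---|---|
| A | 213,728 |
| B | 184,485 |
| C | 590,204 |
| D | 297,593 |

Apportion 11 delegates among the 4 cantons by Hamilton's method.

A 2, B 2, C 5, D 2

Total 1286010; standard divisor 1286010/11 = 116910.
Standard quotas: A 1.8281, B 1.5780, C 5.0484, D 2.5455.
Lower quotas: A 1, B 1, C 5, D 2 (sum 9, leaving 2 seats).
Remainders in descending order: A 0.8281, B 0.5780, D 0.5455, C 0.0484.
The surplus seats go to A, B.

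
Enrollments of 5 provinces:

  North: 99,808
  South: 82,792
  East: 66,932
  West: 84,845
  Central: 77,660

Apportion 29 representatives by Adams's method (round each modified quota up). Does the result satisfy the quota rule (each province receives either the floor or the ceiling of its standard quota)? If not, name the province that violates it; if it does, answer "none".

Standard quotas: North 7.025, South 5.827, East 4.711, West 5.972, Central 5.466.
Adams allocation: North 7, South 6, East 5, West 6, Central 5.
Every allocation lies between the lower and upper quota.

none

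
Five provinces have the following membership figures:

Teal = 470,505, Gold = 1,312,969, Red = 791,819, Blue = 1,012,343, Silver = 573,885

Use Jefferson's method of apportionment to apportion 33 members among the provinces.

Standard divisor 4161521/33 ≈ 126106.697; standard quotas: Teal 3.731, Gold 10.412, Red 6.279, Blue 8.028, Silver 4.551.
Rounding down gives 3, 10, 6, 8, 4 = 31 seats, so the divisor must be adjusted.
With modified divisor 116200: modified quotas Teal 4.049, Gold 11.299, Red 6.814, Blue 8.712, Silver 4.939.
Rounding down: Teal 4, Gold 11, Red 6, Blue 8, Silver 4 (total 33).

Teal 4; Gold 11; Red 6; Blue 8; Silver 4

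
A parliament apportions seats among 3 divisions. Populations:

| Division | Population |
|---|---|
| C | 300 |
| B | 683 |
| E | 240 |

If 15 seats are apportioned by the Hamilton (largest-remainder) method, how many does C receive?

4

Standard divisor: 1223 ÷ 15 ≈ 81.533.
Standard quotas: C 3.679, B 8.377, E 2.944.
Lower quotas: C 3, B 8, E 2 (sum 13, leaving 2 seats).
Remainders in descending order: E 0.944, C 0.679, B 0.377.
Largest remainders: E, C receive the extra seats.
C receives 4.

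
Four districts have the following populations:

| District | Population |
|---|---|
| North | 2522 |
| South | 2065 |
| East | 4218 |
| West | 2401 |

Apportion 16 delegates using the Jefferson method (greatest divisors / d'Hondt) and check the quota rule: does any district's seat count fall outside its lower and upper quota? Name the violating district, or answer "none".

Standard quotas: North 3.601, South 2.948, East 6.022, West 3.428.
Jefferson allocation: North 4, South 3, East 6, West 3.
Every allocation lies between the lower and upper quota.

none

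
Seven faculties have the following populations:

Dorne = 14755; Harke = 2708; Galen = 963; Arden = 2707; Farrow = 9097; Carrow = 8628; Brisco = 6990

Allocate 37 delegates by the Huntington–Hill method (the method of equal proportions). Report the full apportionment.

With divisor 1246: modified quotas Dorne 11.842, Harke 2.173, Galen 0.773, Arden 2.173, Farrow 7.301, Carrow 6.925, Brisco 5.610.
Geometric-mean thresholds: Dorne √(11·12)=11.489, Harke √(2·3)=2.449, Galen (min 1), Arden √(2·3)=2.449, Farrow √(7·8)=7.483, Carrow √(6·7)=6.481, Brisco √(5·6)=5.477.
Each quota rounded against its threshold gives Dorne 12, Harke 2, Galen 1, Arden 2, Farrow 7, Carrow 7, Brisco 6 (total 37).

Dorne 12; Harke 2; Galen 1; Arden 2; Farrow 7; Carrow 7; Brisco 6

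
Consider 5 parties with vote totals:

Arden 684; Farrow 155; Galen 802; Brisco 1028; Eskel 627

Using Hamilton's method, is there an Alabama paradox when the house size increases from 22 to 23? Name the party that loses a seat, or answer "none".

none

At 22 seats: Arden 5, Farrow 1, Galen 5, Brisco 7, Eskel 4.
At 23 seats: Arden 5, Farrow 1, Galen 6, Brisco 7, Eskel 4.
No party's allocation decreased.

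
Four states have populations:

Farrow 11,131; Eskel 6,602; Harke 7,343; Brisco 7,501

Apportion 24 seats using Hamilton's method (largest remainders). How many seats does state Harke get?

5

Standard divisor: 32577 ÷ 24 ≈ 1357.375.
Standard quotas: Farrow 8.2004, Eskel 4.8638, Harke 5.4097, Brisco 5.5261.
Lower quotas: Farrow 8, Eskel 4, Harke 5, Brisco 5 (sum 22, leaving 2 seats).
Remainders in descending order: Eskel 0.8638, Brisco 0.5261, Harke 0.4097, Farrow 0.2004.
The surplus seats go to Eskel, Brisco.
Harke receives 5.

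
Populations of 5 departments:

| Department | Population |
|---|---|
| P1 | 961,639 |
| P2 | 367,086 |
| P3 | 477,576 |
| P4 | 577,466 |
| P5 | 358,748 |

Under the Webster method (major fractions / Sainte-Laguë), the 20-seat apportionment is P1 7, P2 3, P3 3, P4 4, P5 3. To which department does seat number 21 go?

Priority for the next seat is population ÷ (current seats + 0.5).
Priorities: P1 128218.533, P2 104881.714, P3 136450.286, P4 128325.778, P5 102499.429.
Highest priority: P3.

P3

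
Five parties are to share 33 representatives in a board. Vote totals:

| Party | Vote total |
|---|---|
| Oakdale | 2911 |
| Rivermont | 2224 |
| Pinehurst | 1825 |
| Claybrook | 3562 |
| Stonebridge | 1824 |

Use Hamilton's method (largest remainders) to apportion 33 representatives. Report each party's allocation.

Oakdale 8, Rivermont 6, Pinehurst 5, Claybrook 9, Stonebridge 5

Total 12346; standard divisor 12346/33 ≈ 374.121.
Standard quotas: Oakdale 7.781, Rivermont 5.945, Pinehurst 4.878, Claybrook 9.521, Stonebridge 4.875.
Lower quotas: Oakdale 7, Rivermont 5, Pinehurst 4, Claybrook 9, Stonebridge 4 (sum 29, leaving 4 seats).
Remainders in descending order: Rivermont 0.945, Pinehurst 0.878, Stonebridge 0.875, Oakdale 0.781, Claybrook 0.521.
The surplus seats go to Rivermont, Pinehurst, Stonebridge, Oakdale.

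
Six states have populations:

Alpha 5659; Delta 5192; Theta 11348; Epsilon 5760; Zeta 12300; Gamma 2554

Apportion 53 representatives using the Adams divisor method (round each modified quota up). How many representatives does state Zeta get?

Standard divisor 42813/53 ≈ 807.792; standard quotas: Alpha 7.006, Delta 6.427, Theta 14.048, Epsilon 7.131, Zeta 15.227, Gamma 3.162.
Rounding up gives 8, 7, 15, 8, 16, 4 = 58 seats, so the divisor must be adjusted.
With modified divisor 860: modified quotas Alpha 6.580, Delta 6.037, Theta 13.195, Epsilon 6.698, Zeta 14.302, Gamma 2.970.
Rounding up: Alpha 7, Delta 7, Theta 14, Epsilon 7, Zeta 15, Gamma 3 (total 53).
Zeta receives 15.

15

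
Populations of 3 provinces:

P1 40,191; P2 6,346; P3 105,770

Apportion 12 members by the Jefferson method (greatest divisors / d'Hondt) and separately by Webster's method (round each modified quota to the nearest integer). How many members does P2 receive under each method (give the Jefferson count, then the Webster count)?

0 and 1

Jefferson: P1 3, P2 0, P3 9.
Webster: P1 3, P2 1, P3 8.
P2 gets 0 under Jefferson and 1 under Webster.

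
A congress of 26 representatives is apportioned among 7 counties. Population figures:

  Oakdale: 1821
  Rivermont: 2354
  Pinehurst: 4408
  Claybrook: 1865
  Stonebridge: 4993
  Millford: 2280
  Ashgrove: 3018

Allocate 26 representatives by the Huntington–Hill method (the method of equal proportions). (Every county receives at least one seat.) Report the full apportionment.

Oakdale 2, Rivermont 3, Pinehurst 6, Claybrook 2, Stonebridge 6, Millford 3, Ashgrove 4

With divisor 788: modified quotas Oakdale 2.311, Rivermont 2.987, Pinehurst 5.594, Claybrook 2.367, Stonebridge 6.336, Millford 2.893, Ashgrove 3.830.
Geometric-mean thresholds: Oakdale √(2·3)=2.449, Rivermont √(2·3)=2.449, Pinehurst √(5·6)=5.477, Claybrook √(2·3)=2.449, Stonebridge √(6·7)=6.481, Millford √(2·3)=2.449, Ashgrove √(3·4)=3.464.
Each quota rounded against its threshold gives Oakdale 2, Rivermont 3, Pinehurst 6, Claybrook 2, Stonebridge 6, Millford 3, Ashgrove 4 (total 26).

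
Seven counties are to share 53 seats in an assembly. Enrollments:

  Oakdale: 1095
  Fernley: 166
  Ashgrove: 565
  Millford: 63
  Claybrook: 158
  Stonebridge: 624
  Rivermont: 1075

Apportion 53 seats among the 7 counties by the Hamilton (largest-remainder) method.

The standard divisor is 3746/53 ≈ 70.679.
Standard quotas: Oakdale 15.493, Fernley 2.349, Ashgrove 7.994, Millford 0.891, Claybrook 2.235, Stonebridge 8.829, Rivermont 15.210.
Lower quotas: Oakdale 15, Fernley 2, Ashgrove 7, Millford 0, Claybrook 2, Stonebridge 8, Rivermont 15 (sum 49, leaving 4 seats).
Remainders in descending order: Ashgrove 0.994, Millford 0.891, Stonebridge 0.829, Oakdale 0.493, Fernley 0.349, Claybrook 0.235, Rivermont 0.210.
Largest remainders: Ashgrove, Millford, Stonebridge, Oakdale receive the extra seats.

Oakdale=16; Fernley=2; Ashgrove=8; Millford=1; Claybrook=2; Stonebridge=9; Rivermont=15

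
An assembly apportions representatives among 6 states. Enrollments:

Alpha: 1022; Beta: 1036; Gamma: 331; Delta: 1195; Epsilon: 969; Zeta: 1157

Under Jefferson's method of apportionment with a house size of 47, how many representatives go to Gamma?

Standard divisor 5710/47 ≈ 121.489; standard quotas: Alpha 8.412, Beta 8.527, Gamma 2.725, Delta 9.836, Epsilon 7.976, Zeta 9.523.
Rounding down gives 8, 8, 2, 9, 7, 9 = 43 seats, so the divisor must be adjusted.
With modified divisor 114: modified quotas Alpha 8.965, Beta 9.088, Gamma 2.904, Delta 10.482, Epsilon 8.500, Zeta 10.149.
Rounding down: Alpha 8, Beta 9, Gamma 2, Delta 10, Epsilon 8, Zeta 10 (total 47).
Gamma receives 2.

2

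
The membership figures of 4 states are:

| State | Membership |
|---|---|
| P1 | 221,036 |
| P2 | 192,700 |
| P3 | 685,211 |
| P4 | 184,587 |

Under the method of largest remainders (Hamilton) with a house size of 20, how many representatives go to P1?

3

Total 1283534; standard divisor 1283534/20 ≈ 64176.7.
Standard quotas: P1 3.4442, P2 3.0026, P3 10.6769, P4 2.8762.
Lower quotas: P1 3, P2 3, P3 10, P4 2 (sum 18, leaving 2 seats).
Remainders in descending order: P4 0.8762, P3 0.6769, P1 0.4442, P2 0.0026.
The surplus seats go to P4, P3.
P1 receives 3.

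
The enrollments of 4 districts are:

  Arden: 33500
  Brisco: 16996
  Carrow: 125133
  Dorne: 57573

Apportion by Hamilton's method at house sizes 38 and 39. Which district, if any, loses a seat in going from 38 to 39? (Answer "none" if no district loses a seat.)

Arden

At 38 seats: Arden 6, Brisco 3, Carrow 20, Dorne 9.
At 39 seats: Arden 5, Brisco 3, Carrow 21, Dorne 10.
Arden drops from 6 to 5.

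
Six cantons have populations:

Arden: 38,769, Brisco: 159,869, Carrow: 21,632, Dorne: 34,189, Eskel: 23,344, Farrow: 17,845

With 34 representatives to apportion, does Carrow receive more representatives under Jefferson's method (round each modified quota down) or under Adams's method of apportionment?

Adams

Jefferson: Arden 4, Brisco 20, Carrow 2, Dorne 4, Eskel 2, Farrow 2.
Adams: Arden 5, Brisco 17, Carrow 3, Dorne 4, Eskel 3, Farrow 2.
Carrow gets 2 under Jefferson and 3 under Adams.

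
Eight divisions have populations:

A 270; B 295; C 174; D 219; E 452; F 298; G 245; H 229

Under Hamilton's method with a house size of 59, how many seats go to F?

The standard divisor is 2182/59 ≈ 36.983.
Standard quotas: A 7.301, B 7.977, C 4.705, D 5.922, E 12.222, F 8.058, G 6.625, H 6.192.
Lower quotas: A 7, B 7, C 4, D 5, E 12, F 8, G 6, H 6 (sum 55, leaving 4 seats).
Remainders in descending order: B 0.977, D 0.922, C 0.705, G 0.625, A 0.301, E 0.222, H 0.192, F 0.058.
Largest remainders: B, D, C, G receive the extra seats.
F receives 8.

8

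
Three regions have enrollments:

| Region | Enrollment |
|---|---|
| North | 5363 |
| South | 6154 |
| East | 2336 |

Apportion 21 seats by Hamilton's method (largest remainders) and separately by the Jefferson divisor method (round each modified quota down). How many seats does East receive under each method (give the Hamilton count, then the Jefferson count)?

4 and 3

Hamilton: North 8, South 9, East 4.
Jefferson: North 8, South 10, East 3.
East gets 4 under Hamilton and 3 under Jefferson.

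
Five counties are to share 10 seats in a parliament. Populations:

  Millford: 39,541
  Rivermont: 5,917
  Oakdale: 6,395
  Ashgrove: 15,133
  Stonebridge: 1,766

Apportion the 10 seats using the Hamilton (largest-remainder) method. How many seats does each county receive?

The standard divisor is 68752/10 ≈ 6875.2.
Standard quotas: Millford 5.7513, Rivermont 0.8606, Oakdale 0.9302, Ashgrove 2.2011, Stonebridge 0.2569.
Lower quotas: Millford 5, Rivermont 0, Oakdale 0, Ashgrove 2, Stonebridge 0 (sum 7, leaving 3 seats).
Remainders in descending order: Oakdale 0.9302, Rivermont 0.8606, Millford 0.7513, Stonebridge 0.2569, Ashgrove 0.2011.
The surplus seats go to Oakdale, Rivermont, Millford.

Millford=6, Rivermont=1, Oakdale=1, Ashgrove=2, Stonebridge=0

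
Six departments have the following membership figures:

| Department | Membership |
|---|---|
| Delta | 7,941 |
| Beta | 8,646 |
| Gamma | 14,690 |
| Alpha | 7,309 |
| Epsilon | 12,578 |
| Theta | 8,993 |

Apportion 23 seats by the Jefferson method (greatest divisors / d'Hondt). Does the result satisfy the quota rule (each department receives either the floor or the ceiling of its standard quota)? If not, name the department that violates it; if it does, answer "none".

none

Standard quotas: Delta 3.036, Beta 3.306, Gamma 5.616, Alpha 2.794, Epsilon 4.809, Theta 3.438.
Jefferson allocation: Delta 3, Beta 3, Gamma 6, Alpha 3, Epsilon 5, Theta 3.
Every allocation lies between the lower and upper quota.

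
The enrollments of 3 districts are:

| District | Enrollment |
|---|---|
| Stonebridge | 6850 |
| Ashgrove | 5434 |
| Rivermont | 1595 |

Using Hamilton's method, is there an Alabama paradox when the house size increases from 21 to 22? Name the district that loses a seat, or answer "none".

At 21 seats: Stonebridge 10, Ashgrove 8, Rivermont 3.
At 22 seats: Stonebridge 11, Ashgrove 9, Rivermont 2.
Rivermont drops from 3 to 2.

Rivermont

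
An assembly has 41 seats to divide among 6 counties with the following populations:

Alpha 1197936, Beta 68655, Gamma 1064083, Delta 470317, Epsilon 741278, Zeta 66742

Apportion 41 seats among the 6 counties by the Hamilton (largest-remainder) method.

Alpha 14, Beta 1, Gamma 12, Delta 5, Epsilon 8, Zeta 1

Standard divisor: 3609011 ÷ 41 ≈ 88024.659.
Standard quotas: Alpha 13.6091, Beta 0.7800, Gamma 12.0885, Delta 5.3430, Epsilon 8.4213, Zeta 0.7582.
Lower quotas: Alpha 13, Beta 0, Gamma 12, Delta 5, Epsilon 8, Zeta 0 (sum 38, leaving 3 seats).
Remainders in descending order: Beta 0.7800, Zeta 0.7582, Alpha 0.6091, Epsilon 0.4213, Delta 0.3430, Gamma 0.0885.
The surplus seats go to Beta, Zeta, Alpha.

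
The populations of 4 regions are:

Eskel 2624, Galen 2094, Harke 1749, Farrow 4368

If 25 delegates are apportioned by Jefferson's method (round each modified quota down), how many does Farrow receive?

Standard divisor 10835/25 ≈ 433.4; standard quotas: Eskel 6.054, Galen 4.832, Harke 4.036, Farrow 10.078.
Rounding down gives 6, 4, 4, 10 = 24 seats, so the divisor must be adjusted.
With modified divisor 400: modified quotas Eskel 6.560, Galen 5.235, Harke 4.372, Farrow 10.920.
Rounding down: Eskel 6, Galen 5, Harke 4, Farrow 10 (total 25).
Farrow receives 10.

10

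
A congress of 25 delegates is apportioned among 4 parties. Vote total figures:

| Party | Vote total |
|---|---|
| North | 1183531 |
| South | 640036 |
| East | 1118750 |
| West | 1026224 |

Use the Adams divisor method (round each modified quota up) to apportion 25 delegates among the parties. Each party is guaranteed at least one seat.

North 7; South 4; East 7; West 7

Standard divisor 3968541/25 ≈ 158741.64; standard quotas: North 7.456, South 4.032, East 7.048, West 6.465.
Rounding up gives 8, 5, 8, 7 = 28 seats, so the divisor must be adjusted.
With modified divisor 170100: modified quotas North 6.958, South 3.763, East 6.577, West 6.033.
Rounding up: North 7, South 4, East 7, West 7 (total 25).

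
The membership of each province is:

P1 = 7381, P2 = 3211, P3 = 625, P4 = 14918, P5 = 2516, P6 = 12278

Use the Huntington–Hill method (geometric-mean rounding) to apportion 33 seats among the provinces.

With divisor 1296: modified quotas P1 5.695, P2 2.478, P3 0.482, P4 11.511, P5 1.941, P6 9.474.
Geometric-mean thresholds: P1 √(5·6)=5.477, P2 √(2·3)=2.449, P3 (min 1), P4 √(11·12)=11.489, P5 √(1·2)=1.414, P6 √(9·10)=9.487.
Each quota rounded against its threshold gives P1 6, P2 3, P3 1, P4 12, P5 2, P6 9 (total 33).

P1=6, P2=3, P3=1, P4=12, P5=2, P6=9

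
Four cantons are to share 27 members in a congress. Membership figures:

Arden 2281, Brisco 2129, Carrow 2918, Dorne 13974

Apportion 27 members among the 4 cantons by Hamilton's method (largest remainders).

Arden: 3, Brisco: 2, Carrow: 4, Dorne: 18

Total 21302; standard divisor 21302/27 ≈ 788.963.
Standard quotas: Arden 2.8911, Brisco 2.6985, Carrow 3.6985, Dorne 17.7119.
Lower quotas: Arden 2, Brisco 2, Carrow 3, Dorne 17 (sum 24, leaving 3 seats).
Remainders in descending order: Arden 0.8911, Dorne 0.7119, Carrow 0.6985, Brisco 0.6985.
The surplus seats go to Arden, Dorne, Carrow.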